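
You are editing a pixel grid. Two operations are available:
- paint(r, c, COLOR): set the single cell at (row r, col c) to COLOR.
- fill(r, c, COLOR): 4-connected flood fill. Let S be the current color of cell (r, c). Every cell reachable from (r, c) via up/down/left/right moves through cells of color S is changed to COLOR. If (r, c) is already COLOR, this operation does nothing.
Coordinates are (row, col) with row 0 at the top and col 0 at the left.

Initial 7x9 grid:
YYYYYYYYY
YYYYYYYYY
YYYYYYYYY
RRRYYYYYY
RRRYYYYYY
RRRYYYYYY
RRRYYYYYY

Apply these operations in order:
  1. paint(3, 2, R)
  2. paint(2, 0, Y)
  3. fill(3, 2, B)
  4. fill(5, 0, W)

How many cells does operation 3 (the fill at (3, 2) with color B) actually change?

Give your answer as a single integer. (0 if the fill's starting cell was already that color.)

Answer: 12

Derivation:
After op 1 paint(3,2,R):
YYYYYYYYY
YYYYYYYYY
YYYYYYYYY
RRRYYYYYY
RRRYYYYYY
RRRYYYYYY
RRRYYYYYY
After op 2 paint(2,0,Y):
YYYYYYYYY
YYYYYYYYY
YYYYYYYYY
RRRYYYYYY
RRRYYYYYY
RRRYYYYYY
RRRYYYYYY
After op 3 fill(3,2,B) [12 cells changed]:
YYYYYYYYY
YYYYYYYYY
YYYYYYYYY
BBBYYYYYY
BBBYYYYYY
BBBYYYYYY
BBBYYYYYY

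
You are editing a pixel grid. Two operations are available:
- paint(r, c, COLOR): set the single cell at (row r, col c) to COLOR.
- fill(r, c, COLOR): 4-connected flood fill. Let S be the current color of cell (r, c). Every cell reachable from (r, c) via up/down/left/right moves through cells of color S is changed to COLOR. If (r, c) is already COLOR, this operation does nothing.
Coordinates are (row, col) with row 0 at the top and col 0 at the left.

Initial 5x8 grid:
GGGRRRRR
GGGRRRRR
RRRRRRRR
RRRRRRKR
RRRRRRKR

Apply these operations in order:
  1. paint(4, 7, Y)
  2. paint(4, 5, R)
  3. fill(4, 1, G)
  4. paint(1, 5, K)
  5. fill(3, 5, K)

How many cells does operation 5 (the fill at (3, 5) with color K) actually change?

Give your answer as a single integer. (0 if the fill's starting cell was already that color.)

After op 1 paint(4,7,Y):
GGGRRRRR
GGGRRRRR
RRRRRRRR
RRRRRRKR
RRRRRRKY
After op 2 paint(4,5,R):
GGGRRRRR
GGGRRRRR
RRRRRRRR
RRRRRRKR
RRRRRRKY
After op 3 fill(4,1,G) [31 cells changed]:
GGGGGGGG
GGGGGGGG
GGGGGGGG
GGGGGGKG
GGGGGGKY
After op 4 paint(1,5,K):
GGGGGGGG
GGGGGKGG
GGGGGGGG
GGGGGGKG
GGGGGGKY
After op 5 fill(3,5,K) [36 cells changed]:
KKKKKKKK
KKKKKKKK
KKKKKKKK
KKKKKKKK
KKKKKKKY

Answer: 36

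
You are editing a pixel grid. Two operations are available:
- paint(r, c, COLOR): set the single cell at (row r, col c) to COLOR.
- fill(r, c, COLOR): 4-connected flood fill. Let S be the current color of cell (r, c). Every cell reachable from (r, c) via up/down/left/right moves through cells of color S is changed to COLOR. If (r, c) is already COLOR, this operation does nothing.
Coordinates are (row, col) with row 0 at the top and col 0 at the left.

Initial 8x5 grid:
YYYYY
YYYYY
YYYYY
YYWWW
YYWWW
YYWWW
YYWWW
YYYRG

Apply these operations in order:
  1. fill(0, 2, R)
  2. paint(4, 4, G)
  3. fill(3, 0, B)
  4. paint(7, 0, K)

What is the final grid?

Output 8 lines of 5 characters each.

After op 1 fill(0,2,R) [26 cells changed]:
RRRRR
RRRRR
RRRRR
RRWWW
RRWWW
RRWWW
RRWWW
RRRRG
After op 2 paint(4,4,G):
RRRRR
RRRRR
RRRRR
RRWWW
RRWWG
RRWWW
RRWWW
RRRRG
After op 3 fill(3,0,B) [27 cells changed]:
BBBBB
BBBBB
BBBBB
BBWWW
BBWWG
BBWWW
BBWWW
BBBBG
After op 4 paint(7,0,K):
BBBBB
BBBBB
BBBBB
BBWWW
BBWWG
BBWWW
BBWWW
KBBBG

Answer: BBBBB
BBBBB
BBBBB
BBWWW
BBWWG
BBWWW
BBWWW
KBBBG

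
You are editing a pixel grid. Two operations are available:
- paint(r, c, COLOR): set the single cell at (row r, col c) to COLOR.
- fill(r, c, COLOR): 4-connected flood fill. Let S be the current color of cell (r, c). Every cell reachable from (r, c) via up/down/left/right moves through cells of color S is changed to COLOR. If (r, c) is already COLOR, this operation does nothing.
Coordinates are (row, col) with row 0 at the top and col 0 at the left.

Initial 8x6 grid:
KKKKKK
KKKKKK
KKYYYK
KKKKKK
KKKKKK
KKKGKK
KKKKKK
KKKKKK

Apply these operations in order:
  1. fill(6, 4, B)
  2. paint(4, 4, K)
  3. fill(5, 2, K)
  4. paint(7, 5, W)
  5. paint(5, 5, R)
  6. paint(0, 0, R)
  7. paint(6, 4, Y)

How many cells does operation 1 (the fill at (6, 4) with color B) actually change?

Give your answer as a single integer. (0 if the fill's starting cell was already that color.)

Answer: 44

Derivation:
After op 1 fill(6,4,B) [44 cells changed]:
BBBBBB
BBBBBB
BBYYYB
BBBBBB
BBBBBB
BBBGBB
BBBBBB
BBBBBB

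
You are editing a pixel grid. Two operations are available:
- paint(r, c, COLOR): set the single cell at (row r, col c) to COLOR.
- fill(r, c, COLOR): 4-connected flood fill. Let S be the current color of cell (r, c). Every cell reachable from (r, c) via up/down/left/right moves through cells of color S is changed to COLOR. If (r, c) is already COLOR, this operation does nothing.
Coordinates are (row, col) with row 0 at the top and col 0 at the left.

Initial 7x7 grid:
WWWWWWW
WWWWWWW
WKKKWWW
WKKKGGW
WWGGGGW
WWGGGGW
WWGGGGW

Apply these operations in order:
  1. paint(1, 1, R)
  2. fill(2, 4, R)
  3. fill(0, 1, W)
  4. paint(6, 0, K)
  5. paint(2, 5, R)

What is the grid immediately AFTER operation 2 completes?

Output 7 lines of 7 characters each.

After op 1 paint(1,1,R):
WWWWWWW
WRWWWWW
WKKKWWW
WKKKGGW
WWGGGGW
WWGGGGW
WWGGGGW
After op 2 fill(2,4,R) [28 cells changed]:
RRRRRRR
RRRRRRR
RKKKRRR
RKKKGGR
RRGGGGR
RRGGGGR
RRGGGGR

Answer: RRRRRRR
RRRRRRR
RKKKRRR
RKKKGGR
RRGGGGR
RRGGGGR
RRGGGGR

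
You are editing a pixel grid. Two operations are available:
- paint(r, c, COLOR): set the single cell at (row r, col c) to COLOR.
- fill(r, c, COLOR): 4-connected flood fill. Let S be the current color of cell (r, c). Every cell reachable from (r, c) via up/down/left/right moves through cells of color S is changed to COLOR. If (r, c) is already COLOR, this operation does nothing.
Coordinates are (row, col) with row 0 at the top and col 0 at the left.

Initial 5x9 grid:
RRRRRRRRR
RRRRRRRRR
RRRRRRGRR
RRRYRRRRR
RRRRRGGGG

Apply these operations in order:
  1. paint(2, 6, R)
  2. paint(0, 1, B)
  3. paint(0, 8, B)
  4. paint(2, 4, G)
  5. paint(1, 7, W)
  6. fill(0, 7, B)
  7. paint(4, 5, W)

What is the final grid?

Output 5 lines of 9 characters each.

Answer: BBBBBBBBB
BBBBBBBWB
BBBBGBBBB
BBBYBBBBB
BBBBBWGGG

Derivation:
After op 1 paint(2,6,R):
RRRRRRRRR
RRRRRRRRR
RRRRRRRRR
RRRYRRRRR
RRRRRGGGG
After op 2 paint(0,1,B):
RBRRRRRRR
RRRRRRRRR
RRRRRRRRR
RRRYRRRRR
RRRRRGGGG
After op 3 paint(0,8,B):
RBRRRRRRB
RRRRRRRRR
RRRRRRRRR
RRRYRRRRR
RRRRRGGGG
After op 4 paint(2,4,G):
RBRRRRRRB
RRRRRRRRR
RRRRGRRRR
RRRYRRRRR
RRRRRGGGG
After op 5 paint(1,7,W):
RBRRRRRRB
RRRRRRRWR
RRRRGRRRR
RRRYRRRRR
RRRRRGGGG
After op 6 fill(0,7,B) [36 cells changed]:
BBBBBBBBB
BBBBBBBWB
BBBBGBBBB
BBBYBBBBB
BBBBBGGGG
After op 7 paint(4,5,W):
BBBBBBBBB
BBBBBBBWB
BBBBGBBBB
BBBYBBBBB
BBBBBWGGG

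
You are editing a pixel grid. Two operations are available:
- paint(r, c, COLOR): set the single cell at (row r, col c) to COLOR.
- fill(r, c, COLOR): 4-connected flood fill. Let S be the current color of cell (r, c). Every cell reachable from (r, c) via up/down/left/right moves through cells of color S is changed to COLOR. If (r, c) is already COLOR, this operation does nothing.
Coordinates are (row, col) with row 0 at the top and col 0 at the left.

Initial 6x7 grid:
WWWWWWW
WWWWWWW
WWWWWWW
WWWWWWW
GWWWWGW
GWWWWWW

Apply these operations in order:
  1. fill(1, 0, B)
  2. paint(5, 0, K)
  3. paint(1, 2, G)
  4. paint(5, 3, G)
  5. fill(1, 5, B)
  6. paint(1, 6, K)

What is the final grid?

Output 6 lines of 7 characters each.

After op 1 fill(1,0,B) [39 cells changed]:
BBBBBBB
BBBBBBB
BBBBBBB
BBBBBBB
GBBBBGB
GBBBBBB
After op 2 paint(5,0,K):
BBBBBBB
BBBBBBB
BBBBBBB
BBBBBBB
GBBBBGB
KBBBBBB
After op 3 paint(1,2,G):
BBBBBBB
BBGBBBB
BBBBBBB
BBBBBBB
GBBBBGB
KBBBBBB
After op 4 paint(5,3,G):
BBBBBBB
BBGBBBB
BBBBBBB
BBBBBBB
GBBBBGB
KBBGBBB
After op 5 fill(1,5,B) [0 cells changed]:
BBBBBBB
BBGBBBB
BBBBBBB
BBBBBBB
GBBBBGB
KBBGBBB
After op 6 paint(1,6,K):
BBBBBBB
BBGBBBK
BBBBBBB
BBBBBBB
GBBBBGB
KBBGBBB

Answer: BBBBBBB
BBGBBBK
BBBBBBB
BBBBBBB
GBBBBGB
KBBGBBB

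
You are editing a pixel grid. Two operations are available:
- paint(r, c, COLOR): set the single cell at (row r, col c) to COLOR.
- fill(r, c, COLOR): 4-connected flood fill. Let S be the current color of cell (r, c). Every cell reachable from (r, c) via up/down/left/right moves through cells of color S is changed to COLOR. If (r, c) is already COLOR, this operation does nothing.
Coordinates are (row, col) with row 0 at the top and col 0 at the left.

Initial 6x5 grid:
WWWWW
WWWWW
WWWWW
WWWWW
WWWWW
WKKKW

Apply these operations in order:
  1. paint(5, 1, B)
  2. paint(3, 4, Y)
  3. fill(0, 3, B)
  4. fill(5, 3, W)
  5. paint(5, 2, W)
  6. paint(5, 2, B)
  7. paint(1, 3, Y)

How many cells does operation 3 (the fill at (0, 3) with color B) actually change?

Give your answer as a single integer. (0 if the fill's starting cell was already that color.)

Answer: 26

Derivation:
After op 1 paint(5,1,B):
WWWWW
WWWWW
WWWWW
WWWWW
WWWWW
WBKKW
After op 2 paint(3,4,Y):
WWWWW
WWWWW
WWWWW
WWWWY
WWWWW
WBKKW
After op 3 fill(0,3,B) [26 cells changed]:
BBBBB
BBBBB
BBBBB
BBBBY
BBBBB
BBKKB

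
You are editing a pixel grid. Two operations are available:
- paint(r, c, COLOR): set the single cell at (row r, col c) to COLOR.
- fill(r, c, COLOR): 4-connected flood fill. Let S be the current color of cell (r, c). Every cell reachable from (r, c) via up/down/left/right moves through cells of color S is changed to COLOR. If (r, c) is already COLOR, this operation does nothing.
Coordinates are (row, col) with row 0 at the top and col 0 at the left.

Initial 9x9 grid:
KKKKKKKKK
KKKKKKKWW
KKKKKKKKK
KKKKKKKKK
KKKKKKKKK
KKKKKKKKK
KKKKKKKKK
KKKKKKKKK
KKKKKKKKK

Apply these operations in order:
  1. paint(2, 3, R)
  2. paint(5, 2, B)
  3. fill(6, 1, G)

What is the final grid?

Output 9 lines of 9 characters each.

After op 1 paint(2,3,R):
KKKKKKKKK
KKKKKKKWW
KKKRKKKKK
KKKKKKKKK
KKKKKKKKK
KKKKKKKKK
KKKKKKKKK
KKKKKKKKK
KKKKKKKKK
After op 2 paint(5,2,B):
KKKKKKKKK
KKKKKKKWW
KKKRKKKKK
KKKKKKKKK
KKKKKKKKK
KKBKKKKKK
KKKKKKKKK
KKKKKKKKK
KKKKKKKKK
After op 3 fill(6,1,G) [77 cells changed]:
GGGGGGGGG
GGGGGGGWW
GGGRGGGGG
GGGGGGGGG
GGGGGGGGG
GGBGGGGGG
GGGGGGGGG
GGGGGGGGG
GGGGGGGGG

Answer: GGGGGGGGG
GGGGGGGWW
GGGRGGGGG
GGGGGGGGG
GGGGGGGGG
GGBGGGGGG
GGGGGGGGG
GGGGGGGGG
GGGGGGGGG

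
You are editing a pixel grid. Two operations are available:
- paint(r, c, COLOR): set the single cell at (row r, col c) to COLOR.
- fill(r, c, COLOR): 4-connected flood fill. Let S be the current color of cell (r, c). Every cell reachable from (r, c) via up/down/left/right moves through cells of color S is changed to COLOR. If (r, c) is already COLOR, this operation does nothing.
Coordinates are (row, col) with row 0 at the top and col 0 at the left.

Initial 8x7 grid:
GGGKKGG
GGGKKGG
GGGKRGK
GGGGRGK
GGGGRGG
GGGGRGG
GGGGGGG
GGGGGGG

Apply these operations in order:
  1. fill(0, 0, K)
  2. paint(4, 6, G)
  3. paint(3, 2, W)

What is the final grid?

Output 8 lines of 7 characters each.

After op 1 fill(0,0,K) [45 cells changed]:
KKKKKKK
KKKKKKK
KKKKRKK
KKKKRKK
KKKKRKK
KKKKRKK
KKKKKKK
KKKKKKK
After op 2 paint(4,6,G):
KKKKKKK
KKKKKKK
KKKKRKK
KKKKRKK
KKKKRKG
KKKKRKK
KKKKKKK
KKKKKKK
After op 3 paint(3,2,W):
KKKKKKK
KKKKKKK
KKKKRKK
KKWKRKK
KKKKRKG
KKKKRKK
KKKKKKK
KKKKKKK

Answer: KKKKKKK
KKKKKKK
KKKKRKK
KKWKRKK
KKKKRKG
KKKKRKK
KKKKKKK
KKKKKKK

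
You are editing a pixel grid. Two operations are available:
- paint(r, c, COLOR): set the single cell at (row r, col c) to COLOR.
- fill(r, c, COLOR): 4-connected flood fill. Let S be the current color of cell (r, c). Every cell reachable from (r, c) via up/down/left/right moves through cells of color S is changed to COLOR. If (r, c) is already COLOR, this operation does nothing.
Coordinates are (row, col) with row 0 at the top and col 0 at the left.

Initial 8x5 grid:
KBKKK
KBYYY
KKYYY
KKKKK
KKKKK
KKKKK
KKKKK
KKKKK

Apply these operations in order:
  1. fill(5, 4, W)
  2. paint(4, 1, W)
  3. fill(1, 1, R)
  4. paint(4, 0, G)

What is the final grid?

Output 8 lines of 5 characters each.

Answer: WRKKK
WRYYY
WWYYY
WWWWW
GWWWW
WWWWW
WWWWW
WWWWW

Derivation:
After op 1 fill(5,4,W) [29 cells changed]:
WBKKK
WBYYY
WWYYY
WWWWW
WWWWW
WWWWW
WWWWW
WWWWW
After op 2 paint(4,1,W):
WBKKK
WBYYY
WWYYY
WWWWW
WWWWW
WWWWW
WWWWW
WWWWW
After op 3 fill(1,1,R) [2 cells changed]:
WRKKK
WRYYY
WWYYY
WWWWW
WWWWW
WWWWW
WWWWW
WWWWW
After op 4 paint(4,0,G):
WRKKK
WRYYY
WWYYY
WWWWW
GWWWW
WWWWW
WWWWW
WWWWW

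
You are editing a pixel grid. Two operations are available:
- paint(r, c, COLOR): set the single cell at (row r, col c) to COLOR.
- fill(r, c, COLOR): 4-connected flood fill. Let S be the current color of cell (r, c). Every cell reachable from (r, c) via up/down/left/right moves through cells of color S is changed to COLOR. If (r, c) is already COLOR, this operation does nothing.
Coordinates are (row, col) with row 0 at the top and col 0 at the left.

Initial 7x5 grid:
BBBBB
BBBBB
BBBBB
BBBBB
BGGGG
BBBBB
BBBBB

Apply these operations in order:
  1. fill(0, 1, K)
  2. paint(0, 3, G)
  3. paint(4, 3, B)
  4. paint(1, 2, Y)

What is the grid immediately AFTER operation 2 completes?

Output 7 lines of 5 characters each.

Answer: KKKGK
KKKKK
KKKKK
KKKKK
KGGGG
KKKKK
KKKKK

Derivation:
After op 1 fill(0,1,K) [31 cells changed]:
KKKKK
KKKKK
KKKKK
KKKKK
KGGGG
KKKKK
KKKKK
After op 2 paint(0,3,G):
KKKGK
KKKKK
KKKKK
KKKKK
KGGGG
KKKKK
KKKKK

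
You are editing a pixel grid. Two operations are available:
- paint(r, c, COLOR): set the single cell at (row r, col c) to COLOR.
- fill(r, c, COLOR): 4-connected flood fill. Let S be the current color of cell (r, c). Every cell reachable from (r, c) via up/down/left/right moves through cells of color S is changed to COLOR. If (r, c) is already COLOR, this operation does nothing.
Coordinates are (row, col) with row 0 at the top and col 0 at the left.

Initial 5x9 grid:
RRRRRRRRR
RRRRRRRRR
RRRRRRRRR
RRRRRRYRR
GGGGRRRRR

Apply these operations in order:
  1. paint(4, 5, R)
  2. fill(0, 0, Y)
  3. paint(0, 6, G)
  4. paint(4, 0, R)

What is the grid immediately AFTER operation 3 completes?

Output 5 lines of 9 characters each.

Answer: YYYYYYGYY
YYYYYYYYY
YYYYYYYYY
YYYYYYYYY
GGGGYYYYY

Derivation:
After op 1 paint(4,5,R):
RRRRRRRRR
RRRRRRRRR
RRRRRRRRR
RRRRRRYRR
GGGGRRRRR
After op 2 fill(0,0,Y) [40 cells changed]:
YYYYYYYYY
YYYYYYYYY
YYYYYYYYY
YYYYYYYYY
GGGGYYYYY
After op 3 paint(0,6,G):
YYYYYYGYY
YYYYYYYYY
YYYYYYYYY
YYYYYYYYY
GGGGYYYYY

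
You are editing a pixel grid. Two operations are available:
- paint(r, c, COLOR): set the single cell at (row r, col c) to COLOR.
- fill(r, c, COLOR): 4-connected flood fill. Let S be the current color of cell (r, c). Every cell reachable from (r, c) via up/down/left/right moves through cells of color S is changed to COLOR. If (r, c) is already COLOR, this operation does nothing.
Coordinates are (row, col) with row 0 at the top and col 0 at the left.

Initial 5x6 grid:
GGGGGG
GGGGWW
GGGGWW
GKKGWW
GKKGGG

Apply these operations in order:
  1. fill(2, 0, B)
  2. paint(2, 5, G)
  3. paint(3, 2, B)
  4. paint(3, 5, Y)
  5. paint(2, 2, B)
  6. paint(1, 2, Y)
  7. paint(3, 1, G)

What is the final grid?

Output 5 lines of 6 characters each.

Answer: BBBBBB
BBYBWW
BBBBWG
BGBBWY
BKKBBB

Derivation:
After op 1 fill(2,0,B) [20 cells changed]:
BBBBBB
BBBBWW
BBBBWW
BKKBWW
BKKBBB
After op 2 paint(2,5,G):
BBBBBB
BBBBWW
BBBBWG
BKKBWW
BKKBBB
After op 3 paint(3,2,B):
BBBBBB
BBBBWW
BBBBWG
BKBBWW
BKKBBB
After op 4 paint(3,5,Y):
BBBBBB
BBBBWW
BBBBWG
BKBBWY
BKKBBB
After op 5 paint(2,2,B):
BBBBBB
BBBBWW
BBBBWG
BKBBWY
BKKBBB
After op 6 paint(1,2,Y):
BBBBBB
BBYBWW
BBBBWG
BKBBWY
BKKBBB
After op 7 paint(3,1,G):
BBBBBB
BBYBWW
BBBBWG
BGBBWY
BKKBBB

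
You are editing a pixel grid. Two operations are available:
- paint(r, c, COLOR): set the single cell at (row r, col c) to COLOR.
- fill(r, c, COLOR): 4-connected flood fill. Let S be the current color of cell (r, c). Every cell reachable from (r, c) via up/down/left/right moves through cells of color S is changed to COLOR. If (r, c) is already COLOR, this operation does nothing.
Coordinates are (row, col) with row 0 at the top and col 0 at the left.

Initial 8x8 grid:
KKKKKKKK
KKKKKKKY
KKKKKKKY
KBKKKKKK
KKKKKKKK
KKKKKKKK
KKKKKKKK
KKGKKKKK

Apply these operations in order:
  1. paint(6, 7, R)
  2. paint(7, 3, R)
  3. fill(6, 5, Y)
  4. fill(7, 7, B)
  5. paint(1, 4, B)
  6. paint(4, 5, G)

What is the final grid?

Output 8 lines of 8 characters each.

After op 1 paint(6,7,R):
KKKKKKKK
KKKKKKKY
KKKKKKKY
KBKKKKKK
KKKKKKKK
KKKKKKKK
KKKKKKKR
KKGKKKKK
After op 2 paint(7,3,R):
KKKKKKKK
KKKKKKKY
KKKKKKKY
KBKKKKKK
KKKKKKKK
KKKKKKKK
KKKKKKKR
KKGRKKKK
After op 3 fill(6,5,Y) [58 cells changed]:
YYYYYYYY
YYYYYYYY
YYYYYYYY
YBYYYYYY
YYYYYYYY
YYYYYYYY
YYYYYYYR
YYGRYYYY
After op 4 fill(7,7,B) [60 cells changed]:
BBBBBBBB
BBBBBBBB
BBBBBBBB
BBBBBBBB
BBBBBBBB
BBBBBBBB
BBBBBBBR
BBGRBBBB
After op 5 paint(1,4,B):
BBBBBBBB
BBBBBBBB
BBBBBBBB
BBBBBBBB
BBBBBBBB
BBBBBBBB
BBBBBBBR
BBGRBBBB
After op 6 paint(4,5,G):
BBBBBBBB
BBBBBBBB
BBBBBBBB
BBBBBBBB
BBBBBGBB
BBBBBBBB
BBBBBBBR
BBGRBBBB

Answer: BBBBBBBB
BBBBBBBB
BBBBBBBB
BBBBBBBB
BBBBBGBB
BBBBBBBB
BBBBBBBR
BBGRBBBB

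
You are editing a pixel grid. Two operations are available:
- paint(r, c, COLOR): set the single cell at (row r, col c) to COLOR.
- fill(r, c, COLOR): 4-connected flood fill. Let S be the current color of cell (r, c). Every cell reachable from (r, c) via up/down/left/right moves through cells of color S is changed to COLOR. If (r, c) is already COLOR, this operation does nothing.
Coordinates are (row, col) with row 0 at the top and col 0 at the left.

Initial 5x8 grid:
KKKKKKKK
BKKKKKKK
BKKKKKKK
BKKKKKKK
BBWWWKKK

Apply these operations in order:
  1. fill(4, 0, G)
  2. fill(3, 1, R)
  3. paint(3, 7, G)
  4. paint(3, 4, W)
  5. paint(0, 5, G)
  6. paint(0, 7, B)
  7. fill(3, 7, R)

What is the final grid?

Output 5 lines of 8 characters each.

After op 1 fill(4,0,G) [5 cells changed]:
KKKKKKKK
GKKKKKKK
GKKKKKKK
GKKKKKKK
GGWWWKKK
After op 2 fill(3,1,R) [32 cells changed]:
RRRRRRRR
GRRRRRRR
GRRRRRRR
GRRRRRRR
GGWWWRRR
After op 3 paint(3,7,G):
RRRRRRRR
GRRRRRRR
GRRRRRRR
GRRRRRRG
GGWWWRRR
After op 4 paint(3,4,W):
RRRRRRRR
GRRRRRRR
GRRRRRRR
GRRRWRRG
GGWWWRRR
After op 5 paint(0,5,G):
RRRRRGRR
GRRRRRRR
GRRRRRRR
GRRRWRRG
GGWWWRRR
After op 6 paint(0,7,B):
RRRRRGRB
GRRRRRRR
GRRRRRRR
GRRRWRRG
GGWWWRRR
After op 7 fill(3,7,R) [1 cells changed]:
RRRRRGRB
GRRRRRRR
GRRRRRRR
GRRRWRRR
GGWWWRRR

Answer: RRRRRGRB
GRRRRRRR
GRRRRRRR
GRRRWRRR
GGWWWRRR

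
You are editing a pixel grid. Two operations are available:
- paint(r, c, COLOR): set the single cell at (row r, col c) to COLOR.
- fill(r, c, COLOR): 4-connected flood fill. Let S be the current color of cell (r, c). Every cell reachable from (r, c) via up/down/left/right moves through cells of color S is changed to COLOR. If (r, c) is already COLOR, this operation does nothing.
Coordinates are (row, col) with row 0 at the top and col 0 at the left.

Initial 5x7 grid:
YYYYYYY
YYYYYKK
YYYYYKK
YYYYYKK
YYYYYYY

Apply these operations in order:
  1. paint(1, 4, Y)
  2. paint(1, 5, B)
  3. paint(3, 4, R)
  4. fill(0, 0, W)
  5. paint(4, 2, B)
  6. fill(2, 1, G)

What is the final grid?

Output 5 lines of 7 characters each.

After op 1 paint(1,4,Y):
YYYYYYY
YYYYYKK
YYYYYKK
YYYYYKK
YYYYYYY
After op 2 paint(1,5,B):
YYYYYYY
YYYYYBK
YYYYYKK
YYYYYKK
YYYYYYY
After op 3 paint(3,4,R):
YYYYYYY
YYYYYBK
YYYYYKK
YYYYRKK
YYYYYYY
After op 4 fill(0,0,W) [28 cells changed]:
WWWWWWW
WWWWWBK
WWWWWKK
WWWWRKK
WWWWWWW
After op 5 paint(4,2,B):
WWWWWWW
WWWWWBK
WWWWWKK
WWWWRKK
WWBWWWW
After op 6 fill(2,1,G) [27 cells changed]:
GGGGGGG
GGGGGBK
GGGGGKK
GGGGRKK
GGBGGGG

Answer: GGGGGGG
GGGGGBK
GGGGGKK
GGGGRKK
GGBGGGG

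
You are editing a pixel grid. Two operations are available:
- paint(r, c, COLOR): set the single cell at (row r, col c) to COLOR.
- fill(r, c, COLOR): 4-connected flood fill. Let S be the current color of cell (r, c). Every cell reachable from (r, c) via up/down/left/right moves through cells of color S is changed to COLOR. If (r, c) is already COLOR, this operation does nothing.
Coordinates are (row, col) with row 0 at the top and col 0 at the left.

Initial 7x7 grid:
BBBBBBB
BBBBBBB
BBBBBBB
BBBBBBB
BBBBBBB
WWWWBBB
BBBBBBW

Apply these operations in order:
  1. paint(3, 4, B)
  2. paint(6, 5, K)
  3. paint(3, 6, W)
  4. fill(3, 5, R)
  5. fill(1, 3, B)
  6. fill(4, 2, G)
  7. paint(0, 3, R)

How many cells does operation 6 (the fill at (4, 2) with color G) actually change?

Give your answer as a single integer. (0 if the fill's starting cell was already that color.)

After op 1 paint(3,4,B):
BBBBBBB
BBBBBBB
BBBBBBB
BBBBBBB
BBBBBBB
WWWWBBB
BBBBBBW
After op 2 paint(6,5,K):
BBBBBBB
BBBBBBB
BBBBBBB
BBBBBBB
BBBBBBB
WWWWBBB
BBBBBKW
After op 3 paint(3,6,W):
BBBBBBB
BBBBBBB
BBBBBBB
BBBBBBW
BBBBBBB
WWWWBBB
BBBBBKW
After op 4 fill(3,5,R) [42 cells changed]:
RRRRRRR
RRRRRRR
RRRRRRR
RRRRRRW
RRRRRRR
WWWWRRR
RRRRRKW
After op 5 fill(1,3,B) [42 cells changed]:
BBBBBBB
BBBBBBB
BBBBBBB
BBBBBBW
BBBBBBB
WWWWBBB
BBBBBKW
After op 6 fill(4,2,G) [42 cells changed]:
GGGGGGG
GGGGGGG
GGGGGGG
GGGGGGW
GGGGGGG
WWWWGGG
GGGGGKW

Answer: 42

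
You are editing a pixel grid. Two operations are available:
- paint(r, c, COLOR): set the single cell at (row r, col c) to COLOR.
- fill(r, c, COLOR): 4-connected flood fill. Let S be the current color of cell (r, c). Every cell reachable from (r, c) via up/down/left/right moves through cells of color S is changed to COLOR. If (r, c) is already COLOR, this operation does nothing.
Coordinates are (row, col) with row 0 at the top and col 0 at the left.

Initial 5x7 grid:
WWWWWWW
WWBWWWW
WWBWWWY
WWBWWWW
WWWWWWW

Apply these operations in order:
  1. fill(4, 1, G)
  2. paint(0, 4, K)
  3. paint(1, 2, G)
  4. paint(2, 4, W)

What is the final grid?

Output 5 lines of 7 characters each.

Answer: GGGGKGG
GGGGGGG
GGBGWGY
GGBGGGG
GGGGGGG

Derivation:
After op 1 fill(4,1,G) [31 cells changed]:
GGGGGGG
GGBGGGG
GGBGGGY
GGBGGGG
GGGGGGG
After op 2 paint(0,4,K):
GGGGKGG
GGBGGGG
GGBGGGY
GGBGGGG
GGGGGGG
After op 3 paint(1,2,G):
GGGGKGG
GGGGGGG
GGBGGGY
GGBGGGG
GGGGGGG
After op 4 paint(2,4,W):
GGGGKGG
GGGGGGG
GGBGWGY
GGBGGGG
GGGGGGG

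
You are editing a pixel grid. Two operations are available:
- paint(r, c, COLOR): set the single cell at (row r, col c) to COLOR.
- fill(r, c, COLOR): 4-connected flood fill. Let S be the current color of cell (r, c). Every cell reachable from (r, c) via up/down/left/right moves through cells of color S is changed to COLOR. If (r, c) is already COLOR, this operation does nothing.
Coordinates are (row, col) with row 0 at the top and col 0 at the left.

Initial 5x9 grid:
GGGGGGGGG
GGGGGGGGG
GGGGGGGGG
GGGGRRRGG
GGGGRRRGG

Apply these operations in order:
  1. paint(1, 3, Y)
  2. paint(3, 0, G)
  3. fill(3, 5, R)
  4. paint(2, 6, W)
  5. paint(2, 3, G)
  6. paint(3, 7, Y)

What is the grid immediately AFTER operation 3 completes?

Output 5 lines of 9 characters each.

After op 1 paint(1,3,Y):
GGGGGGGGG
GGGYGGGGG
GGGGGGGGG
GGGGRRRGG
GGGGRRRGG
After op 2 paint(3,0,G):
GGGGGGGGG
GGGYGGGGG
GGGGGGGGG
GGGGRRRGG
GGGGRRRGG
After op 3 fill(3,5,R) [0 cells changed]:
GGGGGGGGG
GGGYGGGGG
GGGGGGGGG
GGGGRRRGG
GGGGRRRGG

Answer: GGGGGGGGG
GGGYGGGGG
GGGGGGGGG
GGGGRRRGG
GGGGRRRGG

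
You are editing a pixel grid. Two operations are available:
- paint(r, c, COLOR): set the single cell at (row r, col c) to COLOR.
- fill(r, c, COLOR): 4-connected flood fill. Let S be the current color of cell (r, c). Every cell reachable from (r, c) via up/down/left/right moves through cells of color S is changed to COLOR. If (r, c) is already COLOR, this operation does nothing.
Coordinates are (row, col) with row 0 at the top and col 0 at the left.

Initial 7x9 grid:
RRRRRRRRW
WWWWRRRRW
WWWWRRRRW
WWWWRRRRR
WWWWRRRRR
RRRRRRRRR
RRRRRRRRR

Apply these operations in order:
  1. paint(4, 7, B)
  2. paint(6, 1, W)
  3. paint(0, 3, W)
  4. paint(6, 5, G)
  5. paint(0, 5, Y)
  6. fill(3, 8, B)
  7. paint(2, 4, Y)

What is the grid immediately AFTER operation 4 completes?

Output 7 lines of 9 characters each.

Answer: RRRWRRRRW
WWWWRRRRW
WWWWRRRRW
WWWWRRRRR
WWWWRRRBR
RRRRRRRRR
RWRRRGRRR

Derivation:
After op 1 paint(4,7,B):
RRRRRRRRW
WWWWRRRRW
WWWWRRRRW
WWWWRRRRR
WWWWRRRBR
RRRRRRRRR
RRRRRRRRR
After op 2 paint(6,1,W):
RRRRRRRRW
WWWWRRRRW
WWWWRRRRW
WWWWRRRRR
WWWWRRRBR
RRRRRRRRR
RWRRRRRRR
After op 3 paint(0,3,W):
RRRWRRRRW
WWWWRRRRW
WWWWRRRRW
WWWWRRRRR
WWWWRRRBR
RRRRRRRRR
RWRRRRRRR
After op 4 paint(6,5,G):
RRRWRRRRW
WWWWRRRRW
WWWWRRRRW
WWWWRRRRR
WWWWRRRBR
RRRRRRRRR
RWRRRGRRR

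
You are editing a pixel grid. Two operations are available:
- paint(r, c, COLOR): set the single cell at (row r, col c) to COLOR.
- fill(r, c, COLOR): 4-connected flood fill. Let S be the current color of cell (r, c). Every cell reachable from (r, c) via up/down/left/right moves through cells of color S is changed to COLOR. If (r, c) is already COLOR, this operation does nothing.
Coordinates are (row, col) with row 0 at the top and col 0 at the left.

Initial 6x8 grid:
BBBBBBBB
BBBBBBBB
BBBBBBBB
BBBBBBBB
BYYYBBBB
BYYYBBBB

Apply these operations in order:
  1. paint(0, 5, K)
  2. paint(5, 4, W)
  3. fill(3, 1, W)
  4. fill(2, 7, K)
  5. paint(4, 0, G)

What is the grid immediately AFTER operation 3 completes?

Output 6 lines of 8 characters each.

Answer: WWWWWKWW
WWWWWWWW
WWWWWWWW
WWWWWWWW
WYYYWWWW
WYYYWWWW

Derivation:
After op 1 paint(0,5,K):
BBBBBKBB
BBBBBBBB
BBBBBBBB
BBBBBBBB
BYYYBBBB
BYYYBBBB
After op 2 paint(5,4,W):
BBBBBKBB
BBBBBBBB
BBBBBBBB
BBBBBBBB
BYYYBBBB
BYYYWBBB
After op 3 fill(3,1,W) [40 cells changed]:
WWWWWKWW
WWWWWWWW
WWWWWWWW
WWWWWWWW
WYYYWWWW
WYYYWWWW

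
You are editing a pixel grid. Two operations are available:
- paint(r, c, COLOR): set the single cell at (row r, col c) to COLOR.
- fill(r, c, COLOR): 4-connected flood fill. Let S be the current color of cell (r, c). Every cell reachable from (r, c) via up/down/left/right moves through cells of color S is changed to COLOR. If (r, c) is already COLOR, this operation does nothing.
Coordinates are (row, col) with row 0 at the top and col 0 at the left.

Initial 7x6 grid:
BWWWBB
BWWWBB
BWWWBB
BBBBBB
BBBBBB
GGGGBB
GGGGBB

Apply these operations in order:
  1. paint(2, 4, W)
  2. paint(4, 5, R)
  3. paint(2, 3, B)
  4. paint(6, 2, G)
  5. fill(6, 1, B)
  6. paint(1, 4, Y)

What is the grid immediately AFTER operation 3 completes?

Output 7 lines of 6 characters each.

After op 1 paint(2,4,W):
BWWWBB
BWWWBB
BWWWWB
BBBBBB
BBBBBB
GGGGBB
GGGGBB
After op 2 paint(4,5,R):
BWWWBB
BWWWBB
BWWWWB
BBBBBB
BBBBBR
GGGGBB
GGGGBB
After op 3 paint(2,3,B):
BWWWBB
BWWWBB
BWWBWB
BBBBBB
BBBBBR
GGGGBB
GGGGBB

Answer: BWWWBB
BWWWBB
BWWBWB
BBBBBB
BBBBBR
GGGGBB
GGGGBB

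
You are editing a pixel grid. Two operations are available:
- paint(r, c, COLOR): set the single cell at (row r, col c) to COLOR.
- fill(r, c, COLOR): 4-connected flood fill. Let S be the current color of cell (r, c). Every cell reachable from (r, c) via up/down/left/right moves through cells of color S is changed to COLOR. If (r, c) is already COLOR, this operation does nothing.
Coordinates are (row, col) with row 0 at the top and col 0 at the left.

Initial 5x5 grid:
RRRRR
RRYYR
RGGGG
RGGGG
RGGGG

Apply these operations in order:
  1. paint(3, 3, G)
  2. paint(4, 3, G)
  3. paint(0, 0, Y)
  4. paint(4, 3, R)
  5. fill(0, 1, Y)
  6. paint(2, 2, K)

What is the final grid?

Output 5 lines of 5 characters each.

After op 1 paint(3,3,G):
RRRRR
RRYYR
RGGGG
RGGGG
RGGGG
After op 2 paint(4,3,G):
RRRRR
RRYYR
RGGGG
RGGGG
RGGGG
After op 3 paint(0,0,Y):
YRRRR
RRYYR
RGGGG
RGGGG
RGGGG
After op 4 paint(4,3,R):
YRRRR
RRYYR
RGGGG
RGGGG
RGGRG
After op 5 fill(0,1,Y) [10 cells changed]:
YYYYY
YYYYY
YGGGG
YGGGG
YGGRG
After op 6 paint(2,2,K):
YYYYY
YYYYY
YGKGG
YGGGG
YGGRG

Answer: YYYYY
YYYYY
YGKGG
YGGGG
YGGRG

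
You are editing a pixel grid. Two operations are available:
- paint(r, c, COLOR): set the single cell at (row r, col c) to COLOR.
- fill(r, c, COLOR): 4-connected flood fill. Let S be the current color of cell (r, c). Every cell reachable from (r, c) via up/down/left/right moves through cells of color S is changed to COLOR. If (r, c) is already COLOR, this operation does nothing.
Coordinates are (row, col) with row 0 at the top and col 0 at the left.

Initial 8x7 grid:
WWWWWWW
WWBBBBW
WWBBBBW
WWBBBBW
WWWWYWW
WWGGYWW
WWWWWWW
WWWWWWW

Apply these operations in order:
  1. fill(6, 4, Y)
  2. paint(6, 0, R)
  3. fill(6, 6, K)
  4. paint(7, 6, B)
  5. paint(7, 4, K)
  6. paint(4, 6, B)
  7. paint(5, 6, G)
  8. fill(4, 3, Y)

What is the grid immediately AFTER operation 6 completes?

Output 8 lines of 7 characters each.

Answer: KKKKKKK
KKBBBBK
KKBBBBK
KKBBBBK
KKKKKKB
KKGGKKK
RKKKKKK
KKKKKKB

Derivation:
After op 1 fill(6,4,Y) [40 cells changed]:
YYYYYYY
YYBBBBY
YYBBBBY
YYBBBBY
YYYYYYY
YYGGYYY
YYYYYYY
YYYYYYY
After op 2 paint(6,0,R):
YYYYYYY
YYBBBBY
YYBBBBY
YYBBBBY
YYYYYYY
YYGGYYY
RYYYYYY
YYYYYYY
After op 3 fill(6,6,K) [41 cells changed]:
KKKKKKK
KKBBBBK
KKBBBBK
KKBBBBK
KKKKKKK
KKGGKKK
RKKKKKK
KKKKKKK
After op 4 paint(7,6,B):
KKKKKKK
KKBBBBK
KKBBBBK
KKBBBBK
KKKKKKK
KKGGKKK
RKKKKKK
KKKKKKB
After op 5 paint(7,4,K):
KKKKKKK
KKBBBBK
KKBBBBK
KKBBBBK
KKKKKKK
KKGGKKK
RKKKKKK
KKKKKKB
After op 6 paint(4,6,B):
KKKKKKK
KKBBBBK
KKBBBBK
KKBBBBK
KKKKKKB
KKGGKKK
RKKKKKK
KKKKKKB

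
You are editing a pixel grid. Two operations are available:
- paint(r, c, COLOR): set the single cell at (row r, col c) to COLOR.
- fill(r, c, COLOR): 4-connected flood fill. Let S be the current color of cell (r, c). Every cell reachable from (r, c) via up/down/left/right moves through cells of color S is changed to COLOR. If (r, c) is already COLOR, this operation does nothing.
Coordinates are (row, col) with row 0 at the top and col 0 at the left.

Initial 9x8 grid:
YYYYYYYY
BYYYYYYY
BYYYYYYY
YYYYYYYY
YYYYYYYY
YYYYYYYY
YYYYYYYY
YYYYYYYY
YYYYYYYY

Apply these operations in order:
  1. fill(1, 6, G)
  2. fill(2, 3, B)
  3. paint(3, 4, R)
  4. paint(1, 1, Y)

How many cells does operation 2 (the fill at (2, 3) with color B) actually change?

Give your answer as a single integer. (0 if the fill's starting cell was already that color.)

Answer: 70

Derivation:
After op 1 fill(1,6,G) [70 cells changed]:
GGGGGGGG
BGGGGGGG
BGGGGGGG
GGGGGGGG
GGGGGGGG
GGGGGGGG
GGGGGGGG
GGGGGGGG
GGGGGGGG
After op 2 fill(2,3,B) [70 cells changed]:
BBBBBBBB
BBBBBBBB
BBBBBBBB
BBBBBBBB
BBBBBBBB
BBBBBBBB
BBBBBBBB
BBBBBBBB
BBBBBBBB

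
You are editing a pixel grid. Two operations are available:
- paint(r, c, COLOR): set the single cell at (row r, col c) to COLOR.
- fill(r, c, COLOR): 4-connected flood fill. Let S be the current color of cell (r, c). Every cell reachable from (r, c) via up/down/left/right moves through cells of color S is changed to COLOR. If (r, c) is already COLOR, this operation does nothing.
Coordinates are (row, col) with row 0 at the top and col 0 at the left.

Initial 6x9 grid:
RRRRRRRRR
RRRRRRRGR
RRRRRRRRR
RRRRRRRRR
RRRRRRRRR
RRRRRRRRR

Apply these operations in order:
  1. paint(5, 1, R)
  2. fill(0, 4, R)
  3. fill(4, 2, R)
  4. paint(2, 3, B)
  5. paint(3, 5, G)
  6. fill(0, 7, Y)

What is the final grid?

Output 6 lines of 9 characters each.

After op 1 paint(5,1,R):
RRRRRRRRR
RRRRRRRGR
RRRRRRRRR
RRRRRRRRR
RRRRRRRRR
RRRRRRRRR
After op 2 fill(0,4,R) [0 cells changed]:
RRRRRRRRR
RRRRRRRGR
RRRRRRRRR
RRRRRRRRR
RRRRRRRRR
RRRRRRRRR
After op 3 fill(4,2,R) [0 cells changed]:
RRRRRRRRR
RRRRRRRGR
RRRRRRRRR
RRRRRRRRR
RRRRRRRRR
RRRRRRRRR
After op 4 paint(2,3,B):
RRRRRRRRR
RRRRRRRGR
RRRBRRRRR
RRRRRRRRR
RRRRRRRRR
RRRRRRRRR
After op 5 paint(3,5,G):
RRRRRRRRR
RRRRRRRGR
RRRBRRRRR
RRRRRGRRR
RRRRRRRRR
RRRRRRRRR
After op 6 fill(0,7,Y) [51 cells changed]:
YYYYYYYYY
YYYYYYYGY
YYYBYYYYY
YYYYYGYYY
YYYYYYYYY
YYYYYYYYY

Answer: YYYYYYYYY
YYYYYYYGY
YYYBYYYYY
YYYYYGYYY
YYYYYYYYY
YYYYYYYYY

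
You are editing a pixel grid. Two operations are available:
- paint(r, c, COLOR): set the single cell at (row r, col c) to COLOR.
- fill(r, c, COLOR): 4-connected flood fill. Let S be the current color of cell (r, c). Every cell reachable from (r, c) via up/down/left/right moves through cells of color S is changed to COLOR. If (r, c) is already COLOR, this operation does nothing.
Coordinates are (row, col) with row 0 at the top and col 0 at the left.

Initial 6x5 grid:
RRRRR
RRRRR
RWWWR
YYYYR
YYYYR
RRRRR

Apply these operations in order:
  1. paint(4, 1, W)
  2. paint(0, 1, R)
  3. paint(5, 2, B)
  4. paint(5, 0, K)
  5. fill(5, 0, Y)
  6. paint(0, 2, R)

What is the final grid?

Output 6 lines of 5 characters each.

Answer: RRRRR
RRRRR
RWWWR
YYYYR
YWYYR
YRBRR

Derivation:
After op 1 paint(4,1,W):
RRRRR
RRRRR
RWWWR
YYYYR
YWYYR
RRRRR
After op 2 paint(0,1,R):
RRRRR
RRRRR
RWWWR
YYYYR
YWYYR
RRRRR
After op 3 paint(5,2,B):
RRRRR
RRRRR
RWWWR
YYYYR
YWYYR
RRBRR
After op 4 paint(5,0,K):
RRRRR
RRRRR
RWWWR
YYYYR
YWYYR
KRBRR
After op 5 fill(5,0,Y) [1 cells changed]:
RRRRR
RRRRR
RWWWR
YYYYR
YWYYR
YRBRR
After op 6 paint(0,2,R):
RRRRR
RRRRR
RWWWR
YYYYR
YWYYR
YRBRR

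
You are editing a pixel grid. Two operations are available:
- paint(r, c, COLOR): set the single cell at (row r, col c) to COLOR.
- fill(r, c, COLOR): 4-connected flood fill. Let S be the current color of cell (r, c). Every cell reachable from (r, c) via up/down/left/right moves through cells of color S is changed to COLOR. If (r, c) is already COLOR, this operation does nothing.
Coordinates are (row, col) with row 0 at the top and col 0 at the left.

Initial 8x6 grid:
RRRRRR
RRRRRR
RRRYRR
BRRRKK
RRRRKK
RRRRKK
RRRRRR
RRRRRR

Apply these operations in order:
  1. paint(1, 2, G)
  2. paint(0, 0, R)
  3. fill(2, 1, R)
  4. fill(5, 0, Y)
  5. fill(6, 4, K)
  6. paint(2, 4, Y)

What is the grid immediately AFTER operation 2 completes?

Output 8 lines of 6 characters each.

After op 1 paint(1,2,G):
RRRRRR
RRGRRR
RRRYRR
BRRRKK
RRRRKK
RRRRKK
RRRRRR
RRRRRR
After op 2 paint(0,0,R):
RRRRRR
RRGRRR
RRRYRR
BRRRKK
RRRRKK
RRRRKK
RRRRRR
RRRRRR

Answer: RRRRRR
RRGRRR
RRRYRR
BRRRKK
RRRRKK
RRRRKK
RRRRRR
RRRRRR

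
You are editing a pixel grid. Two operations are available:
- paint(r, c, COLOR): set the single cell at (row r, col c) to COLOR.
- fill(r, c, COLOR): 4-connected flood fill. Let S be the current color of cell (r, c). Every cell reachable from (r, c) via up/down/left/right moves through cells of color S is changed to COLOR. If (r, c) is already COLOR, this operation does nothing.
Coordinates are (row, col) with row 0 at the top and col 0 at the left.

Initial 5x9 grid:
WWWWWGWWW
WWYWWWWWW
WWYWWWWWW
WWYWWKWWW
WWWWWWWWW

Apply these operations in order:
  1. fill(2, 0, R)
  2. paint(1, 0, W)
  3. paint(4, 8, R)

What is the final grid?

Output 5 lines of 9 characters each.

Answer: RRRRRGRRR
WRYRRRRRR
RRYRRRRRR
RRYRRKRRR
RRRRRRRRR

Derivation:
After op 1 fill(2,0,R) [40 cells changed]:
RRRRRGRRR
RRYRRRRRR
RRYRRRRRR
RRYRRKRRR
RRRRRRRRR
After op 2 paint(1,0,W):
RRRRRGRRR
WRYRRRRRR
RRYRRRRRR
RRYRRKRRR
RRRRRRRRR
After op 3 paint(4,8,R):
RRRRRGRRR
WRYRRRRRR
RRYRRRRRR
RRYRRKRRR
RRRRRRRRR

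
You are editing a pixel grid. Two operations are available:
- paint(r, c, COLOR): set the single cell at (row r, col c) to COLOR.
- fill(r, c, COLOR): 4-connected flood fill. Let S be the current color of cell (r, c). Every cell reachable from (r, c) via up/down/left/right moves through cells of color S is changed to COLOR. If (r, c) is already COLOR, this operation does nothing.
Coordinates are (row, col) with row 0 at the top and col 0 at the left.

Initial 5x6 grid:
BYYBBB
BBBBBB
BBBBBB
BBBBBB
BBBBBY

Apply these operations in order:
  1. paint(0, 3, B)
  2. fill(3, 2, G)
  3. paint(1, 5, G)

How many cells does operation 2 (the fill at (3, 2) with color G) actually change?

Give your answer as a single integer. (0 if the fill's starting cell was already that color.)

After op 1 paint(0,3,B):
BYYBBB
BBBBBB
BBBBBB
BBBBBB
BBBBBY
After op 2 fill(3,2,G) [27 cells changed]:
GYYGGG
GGGGGG
GGGGGG
GGGGGG
GGGGGY

Answer: 27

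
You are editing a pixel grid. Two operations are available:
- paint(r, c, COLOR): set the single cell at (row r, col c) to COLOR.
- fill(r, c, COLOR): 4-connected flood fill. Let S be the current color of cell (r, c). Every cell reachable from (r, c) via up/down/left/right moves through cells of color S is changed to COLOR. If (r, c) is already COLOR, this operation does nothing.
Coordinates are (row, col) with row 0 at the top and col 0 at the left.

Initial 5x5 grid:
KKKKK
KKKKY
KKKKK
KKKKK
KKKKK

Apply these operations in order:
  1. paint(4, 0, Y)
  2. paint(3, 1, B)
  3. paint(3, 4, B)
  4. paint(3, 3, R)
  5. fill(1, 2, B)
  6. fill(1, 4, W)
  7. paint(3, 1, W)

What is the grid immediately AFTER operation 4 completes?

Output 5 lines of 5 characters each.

Answer: KKKKK
KKKKY
KKKKK
KBKRB
YKKKK

Derivation:
After op 1 paint(4,0,Y):
KKKKK
KKKKY
KKKKK
KKKKK
YKKKK
After op 2 paint(3,1,B):
KKKKK
KKKKY
KKKKK
KBKKK
YKKKK
After op 3 paint(3,4,B):
KKKKK
KKKKY
KKKKK
KBKKB
YKKKK
After op 4 paint(3,3,R):
KKKKK
KKKKY
KKKKK
KBKRB
YKKKK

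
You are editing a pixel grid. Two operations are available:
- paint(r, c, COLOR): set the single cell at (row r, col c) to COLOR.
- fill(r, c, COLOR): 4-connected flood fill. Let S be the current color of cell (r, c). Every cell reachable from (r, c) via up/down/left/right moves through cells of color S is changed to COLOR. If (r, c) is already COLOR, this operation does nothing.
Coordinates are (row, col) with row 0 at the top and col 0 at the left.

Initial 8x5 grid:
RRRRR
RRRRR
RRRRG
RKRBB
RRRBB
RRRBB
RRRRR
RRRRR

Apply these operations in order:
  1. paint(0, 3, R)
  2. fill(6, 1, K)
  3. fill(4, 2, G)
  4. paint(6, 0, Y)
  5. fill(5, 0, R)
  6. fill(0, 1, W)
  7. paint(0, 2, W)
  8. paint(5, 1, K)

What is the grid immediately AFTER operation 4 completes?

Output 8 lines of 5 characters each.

After op 1 paint(0,3,R):
RRRRR
RRRRR
RRRRG
RKRBB
RRRBB
RRRBB
RRRRR
RRRRR
After op 2 fill(6,1,K) [32 cells changed]:
KKKKK
KKKKK
KKKKG
KKKBB
KKKBB
KKKBB
KKKKK
KKKKK
After op 3 fill(4,2,G) [33 cells changed]:
GGGGG
GGGGG
GGGGG
GGGBB
GGGBB
GGGBB
GGGGG
GGGGG
After op 4 paint(6,0,Y):
GGGGG
GGGGG
GGGGG
GGGBB
GGGBB
GGGBB
YGGGG
GGGGG

Answer: GGGGG
GGGGG
GGGGG
GGGBB
GGGBB
GGGBB
YGGGG
GGGGG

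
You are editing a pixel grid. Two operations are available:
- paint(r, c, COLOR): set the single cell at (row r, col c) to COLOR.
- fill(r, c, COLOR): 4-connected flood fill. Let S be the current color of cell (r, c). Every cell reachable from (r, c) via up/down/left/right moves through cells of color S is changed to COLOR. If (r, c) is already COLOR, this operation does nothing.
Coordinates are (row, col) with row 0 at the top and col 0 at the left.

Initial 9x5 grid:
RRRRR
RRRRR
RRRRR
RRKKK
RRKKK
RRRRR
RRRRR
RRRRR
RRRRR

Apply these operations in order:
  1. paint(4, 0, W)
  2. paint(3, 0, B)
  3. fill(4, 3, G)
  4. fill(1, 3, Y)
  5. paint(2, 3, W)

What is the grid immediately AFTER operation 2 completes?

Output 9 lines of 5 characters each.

After op 1 paint(4,0,W):
RRRRR
RRRRR
RRRRR
RRKKK
WRKKK
RRRRR
RRRRR
RRRRR
RRRRR
After op 2 paint(3,0,B):
RRRRR
RRRRR
RRRRR
BRKKK
WRKKK
RRRRR
RRRRR
RRRRR
RRRRR

Answer: RRRRR
RRRRR
RRRRR
BRKKK
WRKKK
RRRRR
RRRRR
RRRRR
RRRRR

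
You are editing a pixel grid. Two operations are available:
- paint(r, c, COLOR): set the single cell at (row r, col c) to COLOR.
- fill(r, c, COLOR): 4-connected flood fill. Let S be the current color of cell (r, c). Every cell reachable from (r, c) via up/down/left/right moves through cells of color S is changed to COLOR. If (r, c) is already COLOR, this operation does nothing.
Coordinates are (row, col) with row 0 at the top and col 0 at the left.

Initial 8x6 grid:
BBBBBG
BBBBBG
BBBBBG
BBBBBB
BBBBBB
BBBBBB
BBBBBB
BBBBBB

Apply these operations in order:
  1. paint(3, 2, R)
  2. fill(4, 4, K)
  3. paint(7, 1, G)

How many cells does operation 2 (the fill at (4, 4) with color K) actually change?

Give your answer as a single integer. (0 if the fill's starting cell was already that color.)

Answer: 44

Derivation:
After op 1 paint(3,2,R):
BBBBBG
BBBBBG
BBBBBG
BBRBBB
BBBBBB
BBBBBB
BBBBBB
BBBBBB
After op 2 fill(4,4,K) [44 cells changed]:
KKKKKG
KKKKKG
KKKKKG
KKRKKK
KKKKKK
KKKKKK
KKKKKK
KKKKKK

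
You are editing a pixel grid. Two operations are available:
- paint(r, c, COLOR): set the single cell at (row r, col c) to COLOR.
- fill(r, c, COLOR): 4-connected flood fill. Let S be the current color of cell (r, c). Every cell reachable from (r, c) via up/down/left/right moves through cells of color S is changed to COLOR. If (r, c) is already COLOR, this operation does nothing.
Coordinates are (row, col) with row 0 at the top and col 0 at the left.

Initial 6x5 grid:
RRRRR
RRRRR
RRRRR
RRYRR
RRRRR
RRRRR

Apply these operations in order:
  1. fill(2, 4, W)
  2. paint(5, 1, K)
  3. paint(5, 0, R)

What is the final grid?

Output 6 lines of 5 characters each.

After op 1 fill(2,4,W) [29 cells changed]:
WWWWW
WWWWW
WWWWW
WWYWW
WWWWW
WWWWW
After op 2 paint(5,1,K):
WWWWW
WWWWW
WWWWW
WWYWW
WWWWW
WKWWW
After op 3 paint(5,0,R):
WWWWW
WWWWW
WWWWW
WWYWW
WWWWW
RKWWW

Answer: WWWWW
WWWWW
WWWWW
WWYWW
WWWWW
RKWWW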